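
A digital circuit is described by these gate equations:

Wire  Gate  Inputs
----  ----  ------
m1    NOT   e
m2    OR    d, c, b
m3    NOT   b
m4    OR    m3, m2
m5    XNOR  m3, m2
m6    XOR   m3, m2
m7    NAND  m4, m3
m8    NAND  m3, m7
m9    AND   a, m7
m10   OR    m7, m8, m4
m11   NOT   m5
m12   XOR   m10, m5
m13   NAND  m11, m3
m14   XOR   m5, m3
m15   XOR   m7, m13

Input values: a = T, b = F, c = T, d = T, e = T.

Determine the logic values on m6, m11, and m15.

m2 = d OR c OR b = T OR T OR F = T
m3 = NOT b = NOT F = T
m4 = m3 OR m2 = T OR T = T
m5 = m3 XNOR m2 = T XNOR T = T
m6 = m3 XOR m2 = T XOR T = F
m7 = m4 NAND m3 = T NAND T = F
m11 = NOT m5 = NOT T = F
m13 = m11 NAND m3 = F NAND T = T
m15 = m7 XOR m13 = F XOR T = T

m6 = F, m11 = F, m15 = T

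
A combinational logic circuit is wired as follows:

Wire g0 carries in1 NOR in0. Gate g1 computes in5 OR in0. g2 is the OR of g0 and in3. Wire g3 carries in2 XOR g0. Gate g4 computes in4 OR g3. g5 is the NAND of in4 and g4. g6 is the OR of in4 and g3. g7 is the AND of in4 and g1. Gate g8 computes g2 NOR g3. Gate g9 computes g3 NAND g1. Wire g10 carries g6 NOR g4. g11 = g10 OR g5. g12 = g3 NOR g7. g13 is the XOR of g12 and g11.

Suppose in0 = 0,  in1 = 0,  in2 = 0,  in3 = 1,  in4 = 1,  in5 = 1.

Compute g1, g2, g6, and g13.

g1 = 1, g2 = 1, g6 = 1, g13 = 0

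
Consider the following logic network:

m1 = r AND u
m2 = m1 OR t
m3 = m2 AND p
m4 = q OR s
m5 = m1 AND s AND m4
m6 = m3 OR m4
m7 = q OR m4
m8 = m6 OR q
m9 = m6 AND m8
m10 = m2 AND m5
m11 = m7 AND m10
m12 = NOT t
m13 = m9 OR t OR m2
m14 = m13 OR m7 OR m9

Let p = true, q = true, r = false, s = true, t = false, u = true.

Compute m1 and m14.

m1 = false  m14 = true

m1 = r AND u = false AND true = false
m2 = m1 OR t = false OR false = false
m3 = m2 AND p = false AND true = false
m4 = q OR s = true OR true = true
m6 = m3 OR m4 = false OR true = true
m7 = q OR m4 = true OR true = true
m8 = m6 OR q = true OR true = true
m9 = m6 AND m8 = true AND true = true
m13 = m9 OR t OR m2 = true OR false OR false = true
m14 = m13 OR m7 OR m9 = true OR true OR true = true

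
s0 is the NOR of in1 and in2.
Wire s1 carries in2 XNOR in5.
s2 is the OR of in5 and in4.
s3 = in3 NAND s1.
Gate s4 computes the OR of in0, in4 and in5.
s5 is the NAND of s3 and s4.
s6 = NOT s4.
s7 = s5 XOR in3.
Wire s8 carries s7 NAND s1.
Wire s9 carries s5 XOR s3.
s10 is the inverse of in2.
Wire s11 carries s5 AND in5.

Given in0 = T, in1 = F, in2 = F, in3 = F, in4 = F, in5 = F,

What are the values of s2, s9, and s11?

s2 = F; s9 = T; s11 = F

s1 = in2 XNOR in5 = F XNOR F = T
s2 = in5 OR in4 = F OR F = F
s3 = in3 NAND s1 = F NAND T = T
s4 = in0 OR in4 OR in5 = T OR F OR F = T
s5 = s3 NAND s4 = T NAND T = F
s9 = s5 XOR s3 = F XOR T = T
s11 = s5 AND in5 = F AND F = F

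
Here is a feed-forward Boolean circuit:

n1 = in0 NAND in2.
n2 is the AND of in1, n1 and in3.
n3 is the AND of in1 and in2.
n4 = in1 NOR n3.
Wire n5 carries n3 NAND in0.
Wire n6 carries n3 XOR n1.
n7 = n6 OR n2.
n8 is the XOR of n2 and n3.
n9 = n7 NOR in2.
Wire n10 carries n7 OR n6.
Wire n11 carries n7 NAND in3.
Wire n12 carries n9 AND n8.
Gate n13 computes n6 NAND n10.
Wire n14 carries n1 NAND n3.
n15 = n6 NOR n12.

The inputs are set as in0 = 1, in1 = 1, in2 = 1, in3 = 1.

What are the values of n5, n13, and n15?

n5 = 0, n13 = 0, n15 = 0

n1 = in0 NAND in2 = 1 NAND 1 = 0
n2 = in1 AND n1 AND in3 = 1 AND 0 AND 1 = 0
n3 = in1 AND in2 = 1 AND 1 = 1
n5 = n3 NAND in0 = 1 NAND 1 = 0
n6 = n3 XOR n1 = 1 XOR 0 = 1
n7 = n6 OR n2 = 1 OR 0 = 1
n8 = n2 XOR n3 = 0 XOR 1 = 1
n9 = n7 NOR in2 = 1 NOR 1 = 0
n10 = n7 OR n6 = 1 OR 1 = 1
n12 = n9 AND n8 = 0 AND 1 = 0
n13 = n6 NAND n10 = 1 NAND 1 = 0
n15 = n6 NOR n12 = 1 NOR 0 = 0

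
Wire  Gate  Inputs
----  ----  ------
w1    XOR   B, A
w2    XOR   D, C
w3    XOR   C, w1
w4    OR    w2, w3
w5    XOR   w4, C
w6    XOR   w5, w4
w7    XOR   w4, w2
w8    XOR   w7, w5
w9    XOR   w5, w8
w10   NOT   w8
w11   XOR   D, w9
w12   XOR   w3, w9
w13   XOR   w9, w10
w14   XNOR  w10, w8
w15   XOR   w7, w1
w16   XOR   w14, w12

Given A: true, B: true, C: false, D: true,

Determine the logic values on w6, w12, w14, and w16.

w1 = B XOR A = true XOR true = false
w2 = D XOR C = true XOR false = true
w3 = C XOR w1 = false XOR false = false
w4 = w2 OR w3 = true OR false = true
w5 = w4 XOR C = true XOR false = true
w6 = w5 XOR w4 = true XOR true = false
w7 = w4 XOR w2 = true XOR true = false
w8 = w7 XOR w5 = false XOR true = true
w9 = w5 XOR w8 = true XOR true = false
w10 = NOT w8 = NOT true = false
w12 = w3 XOR w9 = false XOR false = false
w14 = w10 XNOR w8 = false XNOR true = false
w16 = w14 XOR w12 = false XOR false = false

w6 = false; w12 = false; w14 = false; w16 = false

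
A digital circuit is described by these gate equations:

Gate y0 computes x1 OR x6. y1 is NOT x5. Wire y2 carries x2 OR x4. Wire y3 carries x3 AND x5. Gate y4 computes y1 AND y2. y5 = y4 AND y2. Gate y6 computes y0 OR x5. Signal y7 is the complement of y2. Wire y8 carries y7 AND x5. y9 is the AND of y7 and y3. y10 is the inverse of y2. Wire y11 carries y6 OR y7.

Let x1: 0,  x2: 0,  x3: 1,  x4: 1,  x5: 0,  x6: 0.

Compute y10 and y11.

y0 = x1 OR x6 = 0 OR 0 = 0
y2 = x2 OR x4 = 0 OR 1 = 1
y6 = y0 OR x5 = 0 OR 0 = 0
y7 = NOT y2 = NOT 1 = 0
y10 = NOT y2 = NOT 1 = 0
y11 = y6 OR y7 = 0 OR 0 = 0

y10 = 0, y11 = 0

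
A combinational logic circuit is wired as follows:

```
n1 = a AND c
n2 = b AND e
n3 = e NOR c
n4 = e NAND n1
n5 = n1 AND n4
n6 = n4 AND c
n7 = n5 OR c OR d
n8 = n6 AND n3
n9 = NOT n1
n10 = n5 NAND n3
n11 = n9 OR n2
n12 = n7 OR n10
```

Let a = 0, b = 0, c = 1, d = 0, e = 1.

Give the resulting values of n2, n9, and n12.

n1 = a AND c = 0 AND 1 = 0
n2 = b AND e = 0 AND 1 = 0
n3 = e NOR c = 1 NOR 1 = 0
n4 = e NAND n1 = 1 NAND 0 = 1
n5 = n1 AND n4 = 0 AND 1 = 0
n7 = n5 OR c OR d = 0 OR 1 OR 0 = 1
n9 = NOT n1 = NOT 0 = 1
n10 = n5 NAND n3 = 0 NAND 0 = 1
n12 = n7 OR n10 = 1 OR 1 = 1

n2 = 0  n9 = 1  n12 = 1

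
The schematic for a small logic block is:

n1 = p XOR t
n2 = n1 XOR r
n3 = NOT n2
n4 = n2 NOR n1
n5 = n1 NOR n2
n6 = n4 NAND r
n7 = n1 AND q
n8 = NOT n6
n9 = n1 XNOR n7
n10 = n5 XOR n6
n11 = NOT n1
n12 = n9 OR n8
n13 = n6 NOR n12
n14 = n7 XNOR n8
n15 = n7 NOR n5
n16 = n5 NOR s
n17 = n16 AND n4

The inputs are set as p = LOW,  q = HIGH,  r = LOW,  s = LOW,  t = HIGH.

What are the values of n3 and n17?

n1 = p XOR t = LOW XOR HIGH = HIGH
n2 = n1 XOR r = HIGH XOR LOW = HIGH
n3 = NOT n2 = NOT HIGH = LOW
n4 = n2 NOR n1 = HIGH NOR HIGH = LOW
n5 = n1 NOR n2 = HIGH NOR HIGH = LOW
n16 = n5 NOR s = LOW NOR LOW = HIGH
n17 = n16 AND n4 = HIGH AND LOW = LOW

n3 = LOW; n17 = LOW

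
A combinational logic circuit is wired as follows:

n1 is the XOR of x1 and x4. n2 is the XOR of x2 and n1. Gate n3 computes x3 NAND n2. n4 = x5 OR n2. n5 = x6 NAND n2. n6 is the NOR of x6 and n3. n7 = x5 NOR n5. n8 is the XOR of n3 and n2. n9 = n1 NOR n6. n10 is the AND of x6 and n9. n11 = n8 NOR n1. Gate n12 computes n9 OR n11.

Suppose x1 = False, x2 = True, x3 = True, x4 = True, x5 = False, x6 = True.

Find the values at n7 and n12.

n1 = x1 XOR x4 = False XOR True = True
n2 = x2 XOR n1 = True XOR True = False
n3 = x3 NAND n2 = True NAND False = True
n5 = x6 NAND n2 = True NAND False = True
n6 = x6 NOR n3 = True NOR True = False
n7 = x5 NOR n5 = False NOR True = False
n8 = n3 XOR n2 = True XOR False = True
n9 = n1 NOR n6 = True NOR False = False
n11 = n8 NOR n1 = True NOR True = False
n12 = n9 OR n11 = False OR False = False

n7 = False, n12 = False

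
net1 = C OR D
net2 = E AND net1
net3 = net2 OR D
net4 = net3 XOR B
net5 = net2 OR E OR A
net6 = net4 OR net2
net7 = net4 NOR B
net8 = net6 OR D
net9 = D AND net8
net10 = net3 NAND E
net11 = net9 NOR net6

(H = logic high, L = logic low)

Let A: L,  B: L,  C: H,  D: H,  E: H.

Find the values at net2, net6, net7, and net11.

net1 = C OR D = H OR H = H
net2 = E AND net1 = H AND H = H
net3 = net2 OR D = H OR H = H
net4 = net3 XOR B = H XOR L = H
net6 = net4 OR net2 = H OR H = H
net7 = net4 NOR B = H NOR L = L
net8 = net6 OR D = H OR H = H
net9 = D AND net8 = H AND H = H
net11 = net9 NOR net6 = H NOR H = L

net2 = H, net6 = H, net7 = L, net11 = L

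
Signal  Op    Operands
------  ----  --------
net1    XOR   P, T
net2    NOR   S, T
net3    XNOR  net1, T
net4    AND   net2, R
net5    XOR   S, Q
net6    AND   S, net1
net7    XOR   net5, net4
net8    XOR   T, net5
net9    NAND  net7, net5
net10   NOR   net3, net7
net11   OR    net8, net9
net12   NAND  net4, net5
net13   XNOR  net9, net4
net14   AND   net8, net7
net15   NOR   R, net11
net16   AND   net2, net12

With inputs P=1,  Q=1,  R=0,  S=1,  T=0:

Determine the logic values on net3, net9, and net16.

net3 = 0; net9 = 1; net16 = 0

net1 = P XOR T = 1 XOR 0 = 1
net2 = S NOR T = 1 NOR 0 = 0
net3 = net1 XNOR T = 1 XNOR 0 = 0
net4 = net2 AND R = 0 AND 0 = 0
net5 = S XOR Q = 1 XOR 1 = 0
net7 = net5 XOR net4 = 0 XOR 0 = 0
net9 = net7 NAND net5 = 0 NAND 0 = 1
net12 = net4 NAND net5 = 0 NAND 0 = 1
net16 = net2 AND net12 = 0 AND 1 = 0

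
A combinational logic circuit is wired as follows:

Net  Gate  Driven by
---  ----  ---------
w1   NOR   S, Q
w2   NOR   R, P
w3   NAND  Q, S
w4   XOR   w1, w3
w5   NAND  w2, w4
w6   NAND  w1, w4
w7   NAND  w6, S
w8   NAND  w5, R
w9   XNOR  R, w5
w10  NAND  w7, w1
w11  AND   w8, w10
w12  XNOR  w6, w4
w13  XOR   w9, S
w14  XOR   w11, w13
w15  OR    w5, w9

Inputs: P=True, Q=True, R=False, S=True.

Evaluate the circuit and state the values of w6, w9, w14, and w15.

w6 = True, w9 = False, w14 = False, w15 = True

w1 = S NOR Q = True NOR True = False
w2 = R NOR P = False NOR True = False
w3 = Q NAND S = True NAND True = False
w4 = w1 XOR w3 = False XOR False = False
w5 = w2 NAND w4 = False NAND False = True
w6 = w1 NAND w4 = False NAND False = True
w7 = w6 NAND S = True NAND True = False
w8 = w5 NAND R = True NAND False = True
w9 = R XNOR w5 = False XNOR True = False
w10 = w7 NAND w1 = False NAND False = True
w11 = w8 AND w10 = True AND True = True
w13 = w9 XOR S = False XOR True = True
w14 = w11 XOR w13 = True XOR True = False
w15 = w5 OR w9 = True OR False = True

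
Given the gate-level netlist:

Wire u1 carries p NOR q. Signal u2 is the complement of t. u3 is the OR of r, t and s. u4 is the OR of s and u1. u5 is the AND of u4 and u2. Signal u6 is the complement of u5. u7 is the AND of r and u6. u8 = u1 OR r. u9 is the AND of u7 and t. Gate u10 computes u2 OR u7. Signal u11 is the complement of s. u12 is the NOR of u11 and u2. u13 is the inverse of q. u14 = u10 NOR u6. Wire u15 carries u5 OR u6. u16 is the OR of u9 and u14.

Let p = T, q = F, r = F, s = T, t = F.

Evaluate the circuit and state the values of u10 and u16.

u1 = p NOR q = T NOR F = F
u2 = NOT t = NOT F = T
u4 = s OR u1 = T OR F = T
u5 = u4 AND u2 = T AND T = T
u6 = NOT u5 = NOT T = F
u7 = r AND u6 = F AND F = F
u9 = u7 AND t = F AND F = F
u10 = u2 OR u7 = T OR F = T
u14 = u10 NOR u6 = T NOR F = F
u16 = u9 OR u14 = F OR F = F

u10 = T, u16 = F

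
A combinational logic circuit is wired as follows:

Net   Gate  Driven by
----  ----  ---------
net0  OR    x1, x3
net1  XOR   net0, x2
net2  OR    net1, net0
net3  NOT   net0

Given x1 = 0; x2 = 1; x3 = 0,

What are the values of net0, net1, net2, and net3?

net0 = 0, net1 = 1, net2 = 1, net3 = 1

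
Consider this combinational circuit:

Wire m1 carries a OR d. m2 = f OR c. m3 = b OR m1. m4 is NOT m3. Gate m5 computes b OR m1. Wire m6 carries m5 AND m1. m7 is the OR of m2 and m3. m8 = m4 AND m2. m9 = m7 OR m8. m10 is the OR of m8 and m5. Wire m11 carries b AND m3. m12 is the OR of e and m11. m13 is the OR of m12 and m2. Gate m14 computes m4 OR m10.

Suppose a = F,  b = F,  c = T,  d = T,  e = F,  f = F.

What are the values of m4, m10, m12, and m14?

m4 = F, m10 = T, m12 = F, m14 = T

m1 = a OR d = F OR T = T
m2 = f OR c = F OR T = T
m3 = b OR m1 = F OR T = T
m4 = NOT m3 = NOT T = F
m5 = b OR m1 = F OR T = T
m8 = m4 AND m2 = F AND T = F
m10 = m8 OR m5 = F OR T = T
m11 = b AND m3 = F AND T = F
m12 = e OR m11 = F OR F = F
m14 = m4 OR m10 = F OR T = T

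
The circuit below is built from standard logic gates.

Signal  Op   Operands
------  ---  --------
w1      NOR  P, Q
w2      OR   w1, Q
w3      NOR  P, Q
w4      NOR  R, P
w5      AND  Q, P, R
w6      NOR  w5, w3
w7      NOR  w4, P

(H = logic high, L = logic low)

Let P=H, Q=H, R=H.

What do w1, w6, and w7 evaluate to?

w1 = P NOR Q = H NOR H = L
w3 = P NOR Q = H NOR H = L
w4 = R NOR P = H NOR H = L
w5 = Q AND P AND R = H AND H AND H = H
w6 = w5 NOR w3 = H NOR L = L
w7 = w4 NOR P = L NOR H = L

w1 = L; w6 = L; w7 = L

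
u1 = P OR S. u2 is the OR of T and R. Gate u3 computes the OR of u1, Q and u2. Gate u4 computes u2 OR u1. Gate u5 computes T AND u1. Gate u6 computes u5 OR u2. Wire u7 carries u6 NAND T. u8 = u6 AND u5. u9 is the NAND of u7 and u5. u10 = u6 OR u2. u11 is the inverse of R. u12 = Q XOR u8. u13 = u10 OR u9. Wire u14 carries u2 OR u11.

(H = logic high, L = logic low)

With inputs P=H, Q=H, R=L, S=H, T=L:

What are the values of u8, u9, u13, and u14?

u1 = P OR S = H OR H = H
u2 = T OR R = L OR L = L
u5 = T AND u1 = L AND H = L
u6 = u5 OR u2 = L OR L = L
u7 = u6 NAND T = L NAND L = H
u8 = u6 AND u5 = L AND L = L
u9 = u7 NAND u5 = H NAND L = H
u10 = u6 OR u2 = L OR L = L
u11 = NOT R = NOT L = H
u13 = u10 OR u9 = L OR H = H
u14 = u2 OR u11 = L OR H = H

u8 = L; u9 = H; u13 = H; u14 = H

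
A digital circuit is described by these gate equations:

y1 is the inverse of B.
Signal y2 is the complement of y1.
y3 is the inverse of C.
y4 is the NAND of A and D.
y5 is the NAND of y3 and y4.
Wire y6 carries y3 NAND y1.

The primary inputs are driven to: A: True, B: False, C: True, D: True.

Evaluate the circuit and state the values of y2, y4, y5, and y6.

y1 = NOT B = NOT False = True
y2 = NOT y1 = NOT True = False
y3 = NOT C = NOT True = False
y4 = A NAND D = True NAND True = False
y5 = y3 NAND y4 = False NAND False = True
y6 = y3 NAND y1 = False NAND True = True

y2 = False; y4 = False; y5 = True; y6 = True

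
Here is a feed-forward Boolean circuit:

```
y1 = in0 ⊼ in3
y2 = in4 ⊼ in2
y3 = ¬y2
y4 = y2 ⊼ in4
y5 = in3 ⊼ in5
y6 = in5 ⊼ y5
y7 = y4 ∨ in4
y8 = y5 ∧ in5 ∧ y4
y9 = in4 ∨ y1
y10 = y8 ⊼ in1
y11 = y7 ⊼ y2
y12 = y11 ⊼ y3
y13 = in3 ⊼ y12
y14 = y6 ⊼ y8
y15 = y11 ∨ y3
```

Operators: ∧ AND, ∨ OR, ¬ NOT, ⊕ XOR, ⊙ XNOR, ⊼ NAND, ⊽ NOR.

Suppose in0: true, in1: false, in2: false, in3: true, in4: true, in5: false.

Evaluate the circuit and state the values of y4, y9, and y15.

y1 = in0 NAND in3 = true NAND true = false
y2 = in4 NAND in2 = true NAND false = true
y3 = NOT y2 = NOT true = false
y4 = y2 NAND in4 = true NAND true = false
y7 = y4 OR in4 = false OR true = true
y9 = in4 OR y1 = true OR false = true
y11 = y7 NAND y2 = true NAND true = false
y15 = y11 OR y3 = false OR false = false

y4 = false; y9 = true; y15 = false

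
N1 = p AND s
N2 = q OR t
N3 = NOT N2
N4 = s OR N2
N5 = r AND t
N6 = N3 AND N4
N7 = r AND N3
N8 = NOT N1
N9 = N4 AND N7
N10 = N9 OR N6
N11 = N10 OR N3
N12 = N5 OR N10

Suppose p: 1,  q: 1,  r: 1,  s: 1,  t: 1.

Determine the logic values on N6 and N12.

N6 = 0, N12 = 1

N2 = q OR t = 1 OR 1 = 1
N3 = NOT N2 = NOT 1 = 0
N4 = s OR N2 = 1 OR 1 = 1
N5 = r AND t = 1 AND 1 = 1
N6 = N3 AND N4 = 0 AND 1 = 0
N7 = r AND N3 = 1 AND 0 = 0
N9 = N4 AND N7 = 1 AND 0 = 0
N10 = N9 OR N6 = 0 OR 0 = 0
N12 = N5 OR N10 = 1 OR 0 = 1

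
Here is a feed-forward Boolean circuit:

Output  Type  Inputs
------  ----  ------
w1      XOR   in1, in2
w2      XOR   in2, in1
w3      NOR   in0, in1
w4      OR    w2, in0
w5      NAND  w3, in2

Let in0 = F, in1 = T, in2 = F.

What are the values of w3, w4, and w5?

w3 = F, w4 = T, w5 = T

w2 = in2 XOR in1 = F XOR T = T
w3 = in0 NOR in1 = F NOR T = F
w4 = w2 OR in0 = T OR F = T
w5 = w3 NAND in2 = F NAND F = T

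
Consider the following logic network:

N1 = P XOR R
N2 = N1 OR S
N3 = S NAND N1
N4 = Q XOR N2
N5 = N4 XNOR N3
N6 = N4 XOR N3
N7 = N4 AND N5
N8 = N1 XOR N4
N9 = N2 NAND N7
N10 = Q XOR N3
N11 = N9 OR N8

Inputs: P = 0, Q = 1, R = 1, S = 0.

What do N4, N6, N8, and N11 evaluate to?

N1 = P XOR R = 0 XOR 1 = 1
N2 = N1 OR S = 1 OR 0 = 1
N3 = S NAND N1 = 0 NAND 1 = 1
N4 = Q XOR N2 = 1 XOR 1 = 0
N5 = N4 XNOR N3 = 0 XNOR 1 = 0
N6 = N4 XOR N3 = 0 XOR 1 = 1
N7 = N4 AND N5 = 0 AND 0 = 0
N8 = N1 XOR N4 = 1 XOR 0 = 1
N9 = N2 NAND N7 = 1 NAND 0 = 1
N11 = N9 OR N8 = 1 OR 1 = 1

N4 = 0, N6 = 1, N8 = 1, N11 = 1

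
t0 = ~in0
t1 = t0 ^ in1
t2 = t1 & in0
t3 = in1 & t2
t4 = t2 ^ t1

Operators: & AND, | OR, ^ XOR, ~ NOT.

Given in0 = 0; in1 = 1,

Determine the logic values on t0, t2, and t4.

t0 = 1  t2 = 0  t4 = 0

t0 = NOT in0 = NOT 0 = 1
t1 = t0 XOR in1 = 1 XOR 1 = 0
t2 = t1 AND in0 = 0 AND 0 = 0
t4 = t2 XOR t1 = 0 XOR 0 = 0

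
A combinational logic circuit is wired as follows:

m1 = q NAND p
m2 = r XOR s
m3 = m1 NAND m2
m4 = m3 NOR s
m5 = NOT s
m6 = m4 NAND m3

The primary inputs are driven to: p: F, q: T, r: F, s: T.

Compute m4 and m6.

m1 = q NAND p = T NAND F = T
m2 = r XOR s = F XOR T = T
m3 = m1 NAND m2 = T NAND T = F
m4 = m3 NOR s = F NOR T = F
m6 = m4 NAND m3 = F NAND F = T

m4 = F, m6 = T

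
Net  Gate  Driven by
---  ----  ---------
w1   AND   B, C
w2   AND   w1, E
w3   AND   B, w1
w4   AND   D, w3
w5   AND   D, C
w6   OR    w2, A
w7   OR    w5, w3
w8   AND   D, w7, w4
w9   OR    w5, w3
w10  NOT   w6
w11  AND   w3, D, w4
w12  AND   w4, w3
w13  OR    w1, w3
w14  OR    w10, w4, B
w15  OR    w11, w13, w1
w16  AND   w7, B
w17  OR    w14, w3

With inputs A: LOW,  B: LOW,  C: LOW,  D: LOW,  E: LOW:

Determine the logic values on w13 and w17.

w13 = LOW, w17 = HIGH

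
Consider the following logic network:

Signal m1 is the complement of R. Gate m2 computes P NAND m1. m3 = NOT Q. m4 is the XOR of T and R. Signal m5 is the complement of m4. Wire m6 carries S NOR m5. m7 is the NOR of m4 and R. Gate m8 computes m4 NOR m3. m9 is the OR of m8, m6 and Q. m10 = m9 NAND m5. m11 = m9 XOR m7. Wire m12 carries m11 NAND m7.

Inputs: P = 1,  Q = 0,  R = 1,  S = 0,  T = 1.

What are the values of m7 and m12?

m3 = NOT Q = NOT 0 = 1
m4 = T XOR R = 1 XOR 1 = 0
m5 = NOT m4 = NOT 0 = 1
m6 = S NOR m5 = 0 NOR 1 = 0
m7 = m4 NOR R = 0 NOR 1 = 0
m8 = m4 NOR m3 = 0 NOR 1 = 0
m9 = m8 OR m6 OR Q = 0 OR 0 OR 0 = 0
m11 = m9 XOR m7 = 0 XOR 0 = 0
m12 = m11 NAND m7 = 0 NAND 0 = 1

m7 = 0  m12 = 1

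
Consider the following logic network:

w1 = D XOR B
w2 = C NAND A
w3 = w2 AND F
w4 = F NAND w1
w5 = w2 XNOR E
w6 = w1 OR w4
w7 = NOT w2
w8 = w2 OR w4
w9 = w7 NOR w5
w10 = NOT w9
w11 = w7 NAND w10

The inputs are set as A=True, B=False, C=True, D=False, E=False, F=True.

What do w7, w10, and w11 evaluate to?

w7 = True, w10 = True, w11 = False

w2 = C NAND A = True NAND True = False
w5 = w2 XNOR E = False XNOR False = True
w7 = NOT w2 = NOT False = True
w9 = w7 NOR w5 = True NOR True = False
w10 = NOT w9 = NOT False = True
w11 = w7 NAND w10 = True NAND True = False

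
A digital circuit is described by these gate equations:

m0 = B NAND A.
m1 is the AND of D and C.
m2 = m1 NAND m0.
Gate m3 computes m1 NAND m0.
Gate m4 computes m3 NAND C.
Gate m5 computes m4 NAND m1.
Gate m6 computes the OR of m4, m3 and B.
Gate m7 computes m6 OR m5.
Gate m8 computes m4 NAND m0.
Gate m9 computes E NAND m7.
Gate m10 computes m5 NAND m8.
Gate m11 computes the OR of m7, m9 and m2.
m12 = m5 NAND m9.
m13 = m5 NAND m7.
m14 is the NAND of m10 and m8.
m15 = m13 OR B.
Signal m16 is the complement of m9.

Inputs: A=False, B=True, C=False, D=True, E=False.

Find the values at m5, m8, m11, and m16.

m0 = B NAND A = True NAND False = True
m1 = D AND C = True AND False = False
m2 = m1 NAND m0 = False NAND True = True
m3 = m1 NAND m0 = False NAND True = True
m4 = m3 NAND C = True NAND False = True
m5 = m4 NAND m1 = True NAND False = True
m6 = m4 OR m3 OR B = True OR True OR True = True
m7 = m6 OR m5 = True OR True = True
m8 = m4 NAND m0 = True NAND True = False
m9 = E NAND m7 = False NAND True = True
m11 = m7 OR m9 OR m2 = True OR True OR True = True
m16 = NOT m9 = NOT True = False

m5 = True  m8 = False  m11 = True  m16 = False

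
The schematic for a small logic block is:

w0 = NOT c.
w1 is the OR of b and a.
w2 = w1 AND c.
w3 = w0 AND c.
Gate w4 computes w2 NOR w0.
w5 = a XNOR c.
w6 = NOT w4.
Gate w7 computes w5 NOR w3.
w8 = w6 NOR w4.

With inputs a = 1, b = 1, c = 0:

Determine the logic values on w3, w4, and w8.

w3 = 0, w4 = 0, w8 = 0

w0 = NOT c = NOT 0 = 1
w1 = b OR a = 1 OR 1 = 1
w2 = w1 AND c = 1 AND 0 = 0
w3 = w0 AND c = 1 AND 0 = 0
w4 = w2 NOR w0 = 0 NOR 1 = 0
w6 = NOT w4 = NOT 0 = 1
w8 = w6 NOR w4 = 1 NOR 0 = 0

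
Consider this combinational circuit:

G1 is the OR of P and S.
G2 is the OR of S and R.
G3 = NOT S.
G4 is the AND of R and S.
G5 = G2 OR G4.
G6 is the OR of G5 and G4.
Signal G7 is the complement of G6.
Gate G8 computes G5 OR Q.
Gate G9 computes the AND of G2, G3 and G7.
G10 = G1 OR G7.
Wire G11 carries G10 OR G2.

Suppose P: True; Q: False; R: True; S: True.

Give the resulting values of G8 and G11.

G8 = True; G11 = True

G1 = P OR S = True OR True = True
G2 = S OR R = True OR True = True
G4 = R AND S = True AND True = True
G5 = G2 OR G4 = True OR True = True
G6 = G5 OR G4 = True OR True = True
G7 = NOT G6 = NOT True = False
G8 = G5 OR Q = True OR False = True
G10 = G1 OR G7 = True OR False = True
G11 = G10 OR G2 = True OR True = True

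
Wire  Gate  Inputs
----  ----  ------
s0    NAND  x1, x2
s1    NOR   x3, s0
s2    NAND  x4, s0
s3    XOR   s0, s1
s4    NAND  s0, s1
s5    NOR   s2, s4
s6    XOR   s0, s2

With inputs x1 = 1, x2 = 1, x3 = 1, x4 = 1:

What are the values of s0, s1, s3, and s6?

s0 = 0; s1 = 0; s3 = 0; s6 = 1

s0 = x1 NAND x2 = 1 NAND 1 = 0
s1 = x3 NOR s0 = 1 NOR 0 = 0
s2 = x4 NAND s0 = 1 NAND 0 = 1
s3 = s0 XOR s1 = 0 XOR 0 = 0
s6 = s0 XOR s2 = 0 XOR 1 = 1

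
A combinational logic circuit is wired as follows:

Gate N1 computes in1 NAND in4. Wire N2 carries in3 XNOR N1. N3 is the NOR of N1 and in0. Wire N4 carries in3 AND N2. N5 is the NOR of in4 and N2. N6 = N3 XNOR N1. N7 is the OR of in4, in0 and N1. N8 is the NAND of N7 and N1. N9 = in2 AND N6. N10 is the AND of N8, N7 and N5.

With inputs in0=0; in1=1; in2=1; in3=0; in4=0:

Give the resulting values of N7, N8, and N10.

N1 = in1 NAND in4 = 1 NAND 0 = 1
N2 = in3 XNOR N1 = 0 XNOR 1 = 0
N5 = in4 NOR N2 = 0 NOR 0 = 1
N7 = in4 OR in0 OR N1 = 0 OR 0 OR 1 = 1
N8 = N7 NAND N1 = 1 NAND 1 = 0
N10 = N8 AND N7 AND N5 = 0 AND 1 AND 1 = 0

N7 = 1  N8 = 0  N10 = 0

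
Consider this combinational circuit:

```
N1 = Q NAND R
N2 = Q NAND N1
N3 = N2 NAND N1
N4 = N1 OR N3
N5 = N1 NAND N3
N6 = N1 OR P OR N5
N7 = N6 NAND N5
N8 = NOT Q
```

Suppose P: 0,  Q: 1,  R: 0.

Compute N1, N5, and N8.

N1 = 1, N5 = 0, N8 = 0

N1 = Q NAND R = 1 NAND 0 = 1
N2 = Q NAND N1 = 1 NAND 1 = 0
N3 = N2 NAND N1 = 0 NAND 1 = 1
N5 = N1 NAND N3 = 1 NAND 1 = 0
N8 = NOT Q = NOT 1 = 0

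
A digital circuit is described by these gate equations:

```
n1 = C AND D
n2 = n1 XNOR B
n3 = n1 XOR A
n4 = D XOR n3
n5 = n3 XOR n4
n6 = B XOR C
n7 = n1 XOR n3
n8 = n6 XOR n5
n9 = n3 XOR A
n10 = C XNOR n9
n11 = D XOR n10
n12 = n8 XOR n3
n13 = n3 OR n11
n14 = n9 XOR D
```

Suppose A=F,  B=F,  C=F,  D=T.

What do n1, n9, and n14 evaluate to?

n1 = C AND D = F AND T = F
n3 = n1 XOR A = F XOR F = F
n9 = n3 XOR A = F XOR F = F
n14 = n9 XOR D = F XOR T = T

n1 = F  n9 = F  n14 = T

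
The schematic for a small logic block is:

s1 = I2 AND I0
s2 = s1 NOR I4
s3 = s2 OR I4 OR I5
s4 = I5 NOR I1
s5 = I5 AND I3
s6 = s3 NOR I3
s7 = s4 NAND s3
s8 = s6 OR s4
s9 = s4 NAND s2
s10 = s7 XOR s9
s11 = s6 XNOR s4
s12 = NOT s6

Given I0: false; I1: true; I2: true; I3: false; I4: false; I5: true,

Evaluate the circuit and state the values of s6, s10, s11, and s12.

s1 = I2 AND I0 = true AND false = false
s2 = s1 NOR I4 = false NOR false = true
s3 = s2 OR I4 OR I5 = true OR false OR true = true
s4 = I5 NOR I1 = true NOR true = false
s6 = s3 NOR I3 = true NOR false = false
s7 = s4 NAND s3 = false NAND true = true
s9 = s4 NAND s2 = false NAND true = true
s10 = s7 XOR s9 = true XOR true = false
s11 = s6 XNOR s4 = false XNOR false = true
s12 = NOT s6 = NOT false = true

s6 = false, s10 = false, s11 = true, s12 = true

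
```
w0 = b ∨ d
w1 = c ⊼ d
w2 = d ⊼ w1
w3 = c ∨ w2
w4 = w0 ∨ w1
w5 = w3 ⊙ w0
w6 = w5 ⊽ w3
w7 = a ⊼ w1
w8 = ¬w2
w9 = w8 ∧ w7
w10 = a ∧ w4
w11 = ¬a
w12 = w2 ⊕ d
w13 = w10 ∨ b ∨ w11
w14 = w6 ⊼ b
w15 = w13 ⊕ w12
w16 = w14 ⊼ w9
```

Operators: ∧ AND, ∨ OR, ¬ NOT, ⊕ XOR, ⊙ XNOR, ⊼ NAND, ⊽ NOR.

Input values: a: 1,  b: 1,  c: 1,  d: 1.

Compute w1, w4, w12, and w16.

w1 = 0  w4 = 1  w12 = 0  w16 = 1

w0 = b OR d = 1 OR 1 = 1
w1 = c NAND d = 1 NAND 1 = 0
w2 = d NAND w1 = 1 NAND 0 = 1
w3 = c OR w2 = 1 OR 1 = 1
w4 = w0 OR w1 = 1 OR 0 = 1
w5 = w3 XNOR w0 = 1 XNOR 1 = 1
w6 = w5 NOR w3 = 1 NOR 1 = 0
w7 = a NAND w1 = 1 NAND 0 = 1
w8 = NOT w2 = NOT 1 = 0
w9 = w8 AND w7 = 0 AND 1 = 0
w12 = w2 XOR d = 1 XOR 1 = 0
w14 = w6 NAND b = 0 NAND 1 = 1
w16 = w14 NAND w9 = 1 NAND 0 = 1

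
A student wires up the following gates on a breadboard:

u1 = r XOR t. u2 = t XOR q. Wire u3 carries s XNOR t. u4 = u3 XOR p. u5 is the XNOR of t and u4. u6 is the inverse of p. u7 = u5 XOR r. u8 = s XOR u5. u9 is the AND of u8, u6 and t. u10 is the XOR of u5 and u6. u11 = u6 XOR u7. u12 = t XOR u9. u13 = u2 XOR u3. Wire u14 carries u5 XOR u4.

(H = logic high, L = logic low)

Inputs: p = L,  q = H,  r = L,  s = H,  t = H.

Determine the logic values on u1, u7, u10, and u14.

u1 = H, u7 = H, u10 = L, u14 = L

u1 = r XOR t = L XOR H = H
u3 = s XNOR t = H XNOR H = H
u4 = u3 XOR p = H XOR L = H
u5 = t XNOR u4 = H XNOR H = H
u6 = NOT p = NOT L = H
u7 = u5 XOR r = H XOR L = H
u10 = u5 XOR u6 = H XOR H = L
u14 = u5 XOR u4 = H XOR H = L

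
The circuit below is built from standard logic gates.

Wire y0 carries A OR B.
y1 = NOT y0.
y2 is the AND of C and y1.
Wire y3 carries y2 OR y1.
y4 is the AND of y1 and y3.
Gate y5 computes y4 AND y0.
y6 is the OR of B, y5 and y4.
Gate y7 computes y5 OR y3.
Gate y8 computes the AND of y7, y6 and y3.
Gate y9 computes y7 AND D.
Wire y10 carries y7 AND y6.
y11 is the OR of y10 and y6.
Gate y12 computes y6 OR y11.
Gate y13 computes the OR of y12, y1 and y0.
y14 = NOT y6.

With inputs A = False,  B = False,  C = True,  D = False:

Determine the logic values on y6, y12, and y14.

y0 = A OR B = False OR False = False
y1 = NOT y0 = NOT False = True
y2 = C AND y1 = True AND True = True
y3 = y2 OR y1 = True OR True = True
y4 = y1 AND y3 = True AND True = True
y5 = y4 AND y0 = True AND False = False
y6 = B OR y5 OR y4 = False OR False OR True = True
y7 = y5 OR y3 = False OR True = True
y10 = y7 AND y6 = True AND True = True
y11 = y10 OR y6 = True OR True = True
y12 = y6 OR y11 = True OR True = True
y14 = NOT y6 = NOT True = False

y6 = True  y12 = True  y14 = False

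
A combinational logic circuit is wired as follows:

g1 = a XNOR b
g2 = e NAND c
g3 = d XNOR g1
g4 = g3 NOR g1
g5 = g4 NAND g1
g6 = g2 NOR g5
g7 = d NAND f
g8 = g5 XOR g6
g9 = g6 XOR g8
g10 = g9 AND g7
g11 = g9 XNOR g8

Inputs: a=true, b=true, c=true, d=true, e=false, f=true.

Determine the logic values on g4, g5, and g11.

g4 = false  g5 = true  g11 = true

g1 = a XNOR b = true XNOR true = true
g2 = e NAND c = false NAND true = true
g3 = d XNOR g1 = true XNOR true = true
g4 = g3 NOR g1 = true NOR true = false
g5 = g4 NAND g1 = false NAND true = true
g6 = g2 NOR g5 = true NOR true = false
g8 = g5 XOR g6 = true XOR false = true
g9 = g6 XOR g8 = false XOR true = true
g11 = g9 XNOR g8 = true XNOR true = true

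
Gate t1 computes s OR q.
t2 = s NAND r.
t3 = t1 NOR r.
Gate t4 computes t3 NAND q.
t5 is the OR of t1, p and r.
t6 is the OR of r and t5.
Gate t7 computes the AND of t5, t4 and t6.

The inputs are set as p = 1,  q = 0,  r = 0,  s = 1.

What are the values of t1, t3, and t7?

t1 = 1; t3 = 0; t7 = 1

t1 = s OR q = 1 OR 0 = 1
t3 = t1 NOR r = 1 NOR 0 = 0
t4 = t3 NAND q = 0 NAND 0 = 1
t5 = t1 OR p OR r = 1 OR 1 OR 0 = 1
t6 = r OR t5 = 0 OR 1 = 1
t7 = t5 AND t4 AND t6 = 1 AND 1 AND 1 = 1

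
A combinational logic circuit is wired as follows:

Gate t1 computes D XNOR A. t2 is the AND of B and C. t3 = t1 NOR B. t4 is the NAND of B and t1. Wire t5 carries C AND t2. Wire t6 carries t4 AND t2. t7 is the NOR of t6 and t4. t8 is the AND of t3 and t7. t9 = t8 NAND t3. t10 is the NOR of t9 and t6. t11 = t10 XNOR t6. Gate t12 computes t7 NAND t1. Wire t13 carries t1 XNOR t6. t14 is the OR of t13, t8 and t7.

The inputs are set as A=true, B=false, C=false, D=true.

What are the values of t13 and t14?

t1 = D XNOR A = true XNOR true = true
t2 = B AND C = false AND false = false
t3 = t1 NOR B = true NOR false = false
t4 = B NAND t1 = false NAND true = true
t6 = t4 AND t2 = true AND false = false
t7 = t6 NOR t4 = false NOR true = false
t8 = t3 AND t7 = false AND false = false
t13 = t1 XNOR t6 = true XNOR false = false
t14 = t13 OR t8 OR t7 = false OR false OR false = false

t13 = false, t14 = false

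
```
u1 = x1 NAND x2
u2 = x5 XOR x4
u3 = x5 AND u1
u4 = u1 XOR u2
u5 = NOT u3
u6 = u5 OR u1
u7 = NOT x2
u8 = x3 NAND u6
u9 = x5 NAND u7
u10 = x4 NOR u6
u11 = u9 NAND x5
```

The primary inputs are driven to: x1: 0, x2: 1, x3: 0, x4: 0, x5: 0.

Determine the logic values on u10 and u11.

u10 = 0, u11 = 1

u1 = x1 NAND x2 = 0 NAND 1 = 1
u3 = x5 AND u1 = 0 AND 1 = 0
u5 = NOT u3 = NOT 0 = 1
u6 = u5 OR u1 = 1 OR 1 = 1
u7 = NOT x2 = NOT 1 = 0
u9 = x5 NAND u7 = 0 NAND 0 = 1
u10 = x4 NOR u6 = 0 NOR 1 = 0
u11 = u9 NAND x5 = 1 NAND 0 = 1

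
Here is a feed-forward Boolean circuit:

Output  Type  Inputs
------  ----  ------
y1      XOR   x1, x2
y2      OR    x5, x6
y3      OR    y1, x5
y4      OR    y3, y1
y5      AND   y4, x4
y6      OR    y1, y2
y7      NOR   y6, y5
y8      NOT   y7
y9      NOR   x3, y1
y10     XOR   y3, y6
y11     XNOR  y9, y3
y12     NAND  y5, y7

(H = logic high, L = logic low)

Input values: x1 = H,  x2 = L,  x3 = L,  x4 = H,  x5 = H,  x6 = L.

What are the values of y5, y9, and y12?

y5 = H, y9 = L, y12 = H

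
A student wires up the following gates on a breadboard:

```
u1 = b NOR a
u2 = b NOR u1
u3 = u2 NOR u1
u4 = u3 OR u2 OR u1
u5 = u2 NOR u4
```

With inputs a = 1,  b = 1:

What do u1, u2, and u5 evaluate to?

u1 = b NOR a = 1 NOR 1 = 0
u2 = b NOR u1 = 1 NOR 0 = 0
u3 = u2 NOR u1 = 0 NOR 0 = 1
u4 = u3 OR u2 OR u1 = 1 OR 0 OR 0 = 1
u5 = u2 NOR u4 = 0 NOR 1 = 0

u1 = 0  u2 = 0  u5 = 0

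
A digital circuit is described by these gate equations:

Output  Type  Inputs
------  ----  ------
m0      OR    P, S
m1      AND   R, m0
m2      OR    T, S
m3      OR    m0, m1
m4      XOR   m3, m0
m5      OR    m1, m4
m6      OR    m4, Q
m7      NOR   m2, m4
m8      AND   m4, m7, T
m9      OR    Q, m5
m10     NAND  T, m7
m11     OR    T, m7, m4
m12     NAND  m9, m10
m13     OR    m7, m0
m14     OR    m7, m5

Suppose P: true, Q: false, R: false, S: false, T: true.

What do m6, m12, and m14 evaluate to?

m6 = false  m12 = true  m14 = false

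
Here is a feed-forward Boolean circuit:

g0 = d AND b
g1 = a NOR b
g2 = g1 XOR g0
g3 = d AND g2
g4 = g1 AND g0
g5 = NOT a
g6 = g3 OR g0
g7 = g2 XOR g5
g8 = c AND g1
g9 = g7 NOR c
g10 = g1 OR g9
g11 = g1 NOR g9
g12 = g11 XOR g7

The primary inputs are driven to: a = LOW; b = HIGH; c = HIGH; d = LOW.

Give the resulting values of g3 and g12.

g3 = LOW, g12 = LOW

g0 = d AND b = LOW AND HIGH = LOW
g1 = a NOR b = LOW NOR HIGH = LOW
g2 = g1 XOR g0 = LOW XOR LOW = LOW
g3 = d AND g2 = LOW AND LOW = LOW
g5 = NOT a = NOT LOW = HIGH
g7 = g2 XOR g5 = LOW XOR HIGH = HIGH
g9 = g7 NOR c = HIGH NOR HIGH = LOW
g11 = g1 NOR g9 = LOW NOR LOW = HIGH
g12 = g11 XOR g7 = HIGH XOR HIGH = LOW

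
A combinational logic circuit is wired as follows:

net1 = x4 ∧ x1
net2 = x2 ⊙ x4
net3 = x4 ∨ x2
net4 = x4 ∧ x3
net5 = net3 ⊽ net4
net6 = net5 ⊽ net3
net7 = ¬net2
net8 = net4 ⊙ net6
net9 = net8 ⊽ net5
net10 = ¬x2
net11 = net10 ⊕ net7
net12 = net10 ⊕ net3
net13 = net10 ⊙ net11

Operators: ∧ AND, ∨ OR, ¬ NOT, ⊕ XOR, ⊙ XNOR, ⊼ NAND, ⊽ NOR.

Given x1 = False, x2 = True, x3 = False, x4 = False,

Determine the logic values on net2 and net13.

net2 = x2 XNOR x4 = True XNOR False = False
net7 = NOT net2 = NOT False = True
net10 = NOT x2 = NOT True = False
net11 = net10 XOR net7 = False XOR True = True
net13 = net10 XNOR net11 = False XNOR True = False

net2 = False  net13 = False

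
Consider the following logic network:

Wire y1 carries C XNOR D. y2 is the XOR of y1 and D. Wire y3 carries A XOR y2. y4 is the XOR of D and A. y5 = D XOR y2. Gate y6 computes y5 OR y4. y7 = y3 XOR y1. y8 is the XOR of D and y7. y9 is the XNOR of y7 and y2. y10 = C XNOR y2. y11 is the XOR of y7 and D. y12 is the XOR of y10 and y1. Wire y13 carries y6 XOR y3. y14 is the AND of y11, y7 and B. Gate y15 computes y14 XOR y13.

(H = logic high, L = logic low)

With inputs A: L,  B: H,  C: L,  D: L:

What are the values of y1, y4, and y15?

y1 = C XNOR D = L XNOR L = H
y2 = y1 XOR D = H XOR L = H
y3 = A XOR y2 = L XOR H = H
y4 = D XOR A = L XOR L = L
y5 = D XOR y2 = L XOR H = H
y6 = y5 OR y4 = H OR L = H
y7 = y3 XOR y1 = H XOR H = L
y11 = y7 XOR D = L XOR L = L
y13 = y6 XOR y3 = H XOR H = L
y14 = y11 AND y7 AND B = L AND L AND H = L
y15 = y14 XOR y13 = L XOR L = L

y1 = H, y4 = L, y15 = L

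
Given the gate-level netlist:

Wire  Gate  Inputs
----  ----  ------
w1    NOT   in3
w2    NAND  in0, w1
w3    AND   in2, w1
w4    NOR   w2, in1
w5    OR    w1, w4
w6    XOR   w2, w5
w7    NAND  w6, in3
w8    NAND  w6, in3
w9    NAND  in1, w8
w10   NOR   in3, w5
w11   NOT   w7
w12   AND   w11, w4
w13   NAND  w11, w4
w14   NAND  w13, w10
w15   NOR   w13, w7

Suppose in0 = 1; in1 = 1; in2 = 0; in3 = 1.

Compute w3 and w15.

w3 = 0  w15 = 0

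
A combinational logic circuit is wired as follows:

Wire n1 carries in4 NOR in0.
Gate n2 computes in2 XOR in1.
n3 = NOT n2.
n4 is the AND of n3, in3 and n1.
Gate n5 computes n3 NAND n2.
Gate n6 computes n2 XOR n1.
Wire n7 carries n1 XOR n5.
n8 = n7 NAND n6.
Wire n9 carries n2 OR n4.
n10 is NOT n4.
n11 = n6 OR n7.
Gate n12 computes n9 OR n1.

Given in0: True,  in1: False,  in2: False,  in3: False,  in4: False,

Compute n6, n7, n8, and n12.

n6 = False; n7 = True; n8 = True; n12 = False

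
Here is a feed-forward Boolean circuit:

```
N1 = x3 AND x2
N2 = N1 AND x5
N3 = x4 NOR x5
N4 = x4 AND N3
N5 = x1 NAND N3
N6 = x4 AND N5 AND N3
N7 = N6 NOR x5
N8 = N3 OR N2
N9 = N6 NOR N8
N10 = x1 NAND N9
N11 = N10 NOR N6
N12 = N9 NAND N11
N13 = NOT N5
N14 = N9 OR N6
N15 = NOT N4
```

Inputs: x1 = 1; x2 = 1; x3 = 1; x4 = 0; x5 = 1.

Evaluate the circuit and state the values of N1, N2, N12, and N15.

N1 = 1, N2 = 1, N12 = 1, N15 = 1

N1 = x3 AND x2 = 1 AND 1 = 1
N2 = N1 AND x5 = 1 AND 1 = 1
N3 = x4 NOR x5 = 0 NOR 1 = 0
N4 = x4 AND N3 = 0 AND 0 = 0
N5 = x1 NAND N3 = 1 NAND 0 = 1
N6 = x4 AND N5 AND N3 = 0 AND 1 AND 0 = 0
N8 = N3 OR N2 = 0 OR 1 = 1
N9 = N6 NOR N8 = 0 NOR 1 = 0
N10 = x1 NAND N9 = 1 NAND 0 = 1
N11 = N10 NOR N6 = 1 NOR 0 = 0
N12 = N9 NAND N11 = 0 NAND 0 = 1
N15 = NOT N4 = NOT 0 = 1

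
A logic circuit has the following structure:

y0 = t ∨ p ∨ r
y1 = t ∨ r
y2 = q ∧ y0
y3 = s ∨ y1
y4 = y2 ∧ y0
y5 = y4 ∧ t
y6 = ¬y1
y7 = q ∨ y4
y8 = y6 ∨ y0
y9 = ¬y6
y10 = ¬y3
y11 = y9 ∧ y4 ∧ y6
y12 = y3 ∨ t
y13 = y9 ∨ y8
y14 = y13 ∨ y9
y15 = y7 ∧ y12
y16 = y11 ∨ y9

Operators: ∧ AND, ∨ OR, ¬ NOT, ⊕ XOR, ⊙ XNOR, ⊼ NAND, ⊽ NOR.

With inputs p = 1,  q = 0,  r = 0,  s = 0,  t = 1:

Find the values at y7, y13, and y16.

y7 = 0, y13 = 1, y16 = 1

y0 = t OR p OR r = 1 OR 1 OR 0 = 1
y1 = t OR r = 1 OR 0 = 1
y2 = q AND y0 = 0 AND 1 = 0
y4 = y2 AND y0 = 0 AND 1 = 0
y6 = NOT y1 = NOT 1 = 0
y7 = q OR y4 = 0 OR 0 = 0
y8 = y6 OR y0 = 0 OR 1 = 1
y9 = NOT y6 = NOT 0 = 1
y11 = y9 AND y4 AND y6 = 1 AND 0 AND 0 = 0
y13 = y9 OR y8 = 1 OR 1 = 1
y16 = y11 OR y9 = 0 OR 1 = 1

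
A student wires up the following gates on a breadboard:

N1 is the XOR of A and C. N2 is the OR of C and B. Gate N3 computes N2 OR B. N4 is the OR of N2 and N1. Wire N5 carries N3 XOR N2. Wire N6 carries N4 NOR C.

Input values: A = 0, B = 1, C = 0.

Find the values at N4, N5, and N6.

N4 = 1, N5 = 0, N6 = 0

N1 = A XOR C = 0 XOR 0 = 0
N2 = C OR B = 0 OR 1 = 1
N3 = N2 OR B = 1 OR 1 = 1
N4 = N2 OR N1 = 1 OR 0 = 1
N5 = N3 XOR N2 = 1 XOR 1 = 0
N6 = N4 NOR C = 1 NOR 0 = 0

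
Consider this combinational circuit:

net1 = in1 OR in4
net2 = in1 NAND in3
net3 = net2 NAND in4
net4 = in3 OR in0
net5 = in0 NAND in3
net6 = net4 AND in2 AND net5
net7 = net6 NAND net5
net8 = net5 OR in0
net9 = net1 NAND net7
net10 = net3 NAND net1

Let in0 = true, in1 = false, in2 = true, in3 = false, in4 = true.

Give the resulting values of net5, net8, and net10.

net1 = in1 OR in4 = false OR true = true
net2 = in1 NAND in3 = false NAND false = true
net3 = net2 NAND in4 = true NAND true = false
net5 = in0 NAND in3 = true NAND false = true
net8 = net5 OR in0 = true OR true = true
net10 = net3 NAND net1 = false NAND true = true

net5 = true, net8 = true, net10 = true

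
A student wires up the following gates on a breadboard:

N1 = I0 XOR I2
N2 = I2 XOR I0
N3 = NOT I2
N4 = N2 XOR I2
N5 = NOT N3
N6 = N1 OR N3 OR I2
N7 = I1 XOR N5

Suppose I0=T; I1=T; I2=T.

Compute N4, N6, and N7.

N1 = I0 XOR I2 = T XOR T = F
N2 = I2 XOR I0 = T XOR T = F
N3 = NOT I2 = NOT T = F
N4 = N2 XOR I2 = F XOR T = T
N5 = NOT N3 = NOT F = T
N6 = N1 OR N3 OR I2 = F OR F OR T = T
N7 = I1 XOR N5 = T XOR T = F

N4 = T, N6 = T, N7 = F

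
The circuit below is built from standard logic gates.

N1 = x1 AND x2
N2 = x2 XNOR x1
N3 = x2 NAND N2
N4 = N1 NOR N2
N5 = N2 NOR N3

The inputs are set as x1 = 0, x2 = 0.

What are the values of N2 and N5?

N2 = 1, N5 = 0

N2 = x2 XNOR x1 = 0 XNOR 0 = 1
N3 = x2 NAND N2 = 0 NAND 1 = 1
N5 = N2 NOR N3 = 1 NOR 1 = 0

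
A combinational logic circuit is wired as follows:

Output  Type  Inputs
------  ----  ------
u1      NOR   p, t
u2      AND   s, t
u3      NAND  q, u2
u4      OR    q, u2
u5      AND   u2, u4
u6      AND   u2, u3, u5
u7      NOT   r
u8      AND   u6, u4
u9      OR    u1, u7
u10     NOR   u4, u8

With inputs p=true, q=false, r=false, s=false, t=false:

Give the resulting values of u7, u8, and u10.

u7 = true, u8 = false, u10 = true

u2 = s AND t = false AND false = false
u3 = q NAND u2 = false NAND false = true
u4 = q OR u2 = false OR false = false
u5 = u2 AND u4 = false AND false = false
u6 = u2 AND u3 AND u5 = false AND true AND false = false
u7 = NOT r = NOT false = true
u8 = u6 AND u4 = false AND false = false
u10 = u4 NOR u8 = false NOR false = true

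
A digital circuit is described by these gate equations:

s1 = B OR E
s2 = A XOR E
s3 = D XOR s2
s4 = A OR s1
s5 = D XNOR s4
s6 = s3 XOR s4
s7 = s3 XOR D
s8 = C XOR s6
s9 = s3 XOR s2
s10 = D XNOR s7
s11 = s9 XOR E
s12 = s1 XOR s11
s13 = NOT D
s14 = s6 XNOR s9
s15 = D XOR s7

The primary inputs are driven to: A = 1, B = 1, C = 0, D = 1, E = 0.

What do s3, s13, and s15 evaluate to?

s3 = 0, s13 = 0, s15 = 0

s2 = A XOR E = 1 XOR 0 = 1
s3 = D XOR s2 = 1 XOR 1 = 0
s7 = s3 XOR D = 0 XOR 1 = 1
s13 = NOT D = NOT 1 = 0
s15 = D XOR s7 = 1 XOR 1 = 0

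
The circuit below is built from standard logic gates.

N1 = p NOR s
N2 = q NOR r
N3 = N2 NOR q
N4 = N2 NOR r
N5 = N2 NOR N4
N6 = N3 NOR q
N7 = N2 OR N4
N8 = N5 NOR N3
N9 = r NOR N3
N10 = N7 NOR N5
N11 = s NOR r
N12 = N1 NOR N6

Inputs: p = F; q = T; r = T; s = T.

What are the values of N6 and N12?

N6 = F, N12 = T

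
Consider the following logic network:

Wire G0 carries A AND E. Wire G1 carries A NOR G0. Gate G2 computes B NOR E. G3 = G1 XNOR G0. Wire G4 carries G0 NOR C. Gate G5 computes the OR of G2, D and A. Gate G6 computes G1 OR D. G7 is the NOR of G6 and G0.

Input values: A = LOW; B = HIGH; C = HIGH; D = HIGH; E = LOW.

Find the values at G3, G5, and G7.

G0 = A AND E = LOW AND LOW = LOW
G1 = A NOR G0 = LOW NOR LOW = HIGH
G2 = B NOR E = HIGH NOR LOW = LOW
G3 = G1 XNOR G0 = HIGH XNOR LOW = LOW
G5 = G2 OR D OR A = LOW OR HIGH OR LOW = HIGH
G6 = G1 OR D = HIGH OR HIGH = HIGH
G7 = G6 NOR G0 = HIGH NOR LOW = LOW

G3 = LOW  G5 = HIGH  G7 = LOW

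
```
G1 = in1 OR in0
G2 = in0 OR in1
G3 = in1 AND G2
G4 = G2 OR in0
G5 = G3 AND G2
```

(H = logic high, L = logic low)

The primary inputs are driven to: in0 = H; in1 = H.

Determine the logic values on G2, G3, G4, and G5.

G2 = H, G3 = H, G4 = H, G5 = H

G2 = in0 OR in1 = H OR H = H
G3 = in1 AND G2 = H AND H = H
G4 = G2 OR in0 = H OR H = H
G5 = G3 AND G2 = H AND H = H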